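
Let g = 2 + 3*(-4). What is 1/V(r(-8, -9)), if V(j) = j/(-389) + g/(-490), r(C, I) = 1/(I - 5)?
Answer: 38122/785 ≈ 48.563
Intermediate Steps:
g = -10 (g = 2 - 12 = -10)
r(C, I) = 1/(-5 + I)
V(j) = 1/49 - j/389 (V(j) = j/(-389) - 10/(-490) = j*(-1/389) - 10*(-1/490) = -j/389 + 1/49 = 1/49 - j/389)
1/V(r(-8, -9)) = 1/(1/49 - 1/(389*(-5 - 9))) = 1/(1/49 - 1/389/(-14)) = 1/(1/49 - 1/389*(-1/14)) = 1/(1/49 + 1/5446) = 1/(785/38122) = 38122/785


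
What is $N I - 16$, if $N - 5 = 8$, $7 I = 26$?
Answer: $\frac{226}{7} \approx 32.286$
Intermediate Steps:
$I = \frac{26}{7}$ ($I = \frac{1}{7} \cdot 26 = \frac{26}{7} \approx 3.7143$)
$N = 13$ ($N = 5 + 8 = 13$)
$N I - 16 = 13 \cdot \frac{26}{7} - 16 = \frac{338}{7} - 16 = \frac{226}{7}$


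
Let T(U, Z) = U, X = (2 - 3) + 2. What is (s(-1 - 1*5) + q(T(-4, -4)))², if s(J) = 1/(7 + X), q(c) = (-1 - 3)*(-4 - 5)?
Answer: 83521/64 ≈ 1305.0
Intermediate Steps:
X = 1 (X = -1 + 2 = 1)
q(c) = 36 (q(c) = -4*(-9) = 36)
s(J) = ⅛ (s(J) = 1/(7 + 1) = 1/8 = ⅛)
(s(-1 - 1*5) + q(T(-4, -4)))² = (⅛ + 36)² = (289/8)² = 83521/64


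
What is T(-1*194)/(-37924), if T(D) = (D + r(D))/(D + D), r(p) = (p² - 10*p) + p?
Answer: 101/37924 ≈ 0.0026632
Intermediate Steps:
r(p) = p² - 9*p
T(D) = (D + D*(-9 + D))/(2*D) (T(D) = (D + D*(-9 + D))/(D + D) = (D + D*(-9 + D))/((2*D)) = (D + D*(-9 + D))*(1/(2*D)) = (D + D*(-9 + D))/(2*D))
T(-1*194)/(-37924) = (-4 + (-1*194)/2)/(-37924) = (-4 + (½)*(-194))*(-1/37924) = (-4 - 97)*(-1/37924) = -101*(-1/37924) = 101/37924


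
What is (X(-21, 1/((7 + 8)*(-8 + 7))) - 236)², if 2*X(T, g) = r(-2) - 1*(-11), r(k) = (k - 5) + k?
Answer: 55225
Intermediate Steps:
r(k) = -5 + 2*k (r(k) = (-5 + k) + k = -5 + 2*k)
X(T, g) = 1 (X(T, g) = ((-5 + 2*(-2)) - 1*(-11))/2 = ((-5 - 4) + 11)/2 = (-9 + 11)/2 = (½)*2 = 1)
(X(-21, 1/((7 + 8)*(-8 + 7))) - 236)² = (1 - 236)² = (-235)² = 55225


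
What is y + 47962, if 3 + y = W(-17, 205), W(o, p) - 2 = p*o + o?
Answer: 44459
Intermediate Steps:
W(o, p) = 2 + o + o*p (W(o, p) = 2 + (p*o + o) = 2 + (o*p + o) = 2 + (o + o*p) = 2 + o + o*p)
y = -3503 (y = -3 + (2 - 17 - 17*205) = -3 + (2 - 17 - 3485) = -3 - 3500 = -3503)
y + 47962 = -3503 + 47962 = 44459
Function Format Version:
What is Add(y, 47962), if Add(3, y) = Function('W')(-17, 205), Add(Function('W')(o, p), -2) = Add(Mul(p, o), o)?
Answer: 44459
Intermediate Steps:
Function('W')(o, p) = Add(2, o, Mul(o, p)) (Function('W')(o, p) = Add(2, Add(Mul(p, o), o)) = Add(2, Add(Mul(o, p), o)) = Add(2, Add(o, Mul(o, p))) = Add(2, o, Mul(o, p)))
y = -3503 (y = Add(-3, Add(2, -17, Mul(-17, 205))) = Add(-3, Add(2, -17, -3485)) = Add(-3, -3500) = -3503)
Add(y, 47962) = Add(-3503, 47962) = 44459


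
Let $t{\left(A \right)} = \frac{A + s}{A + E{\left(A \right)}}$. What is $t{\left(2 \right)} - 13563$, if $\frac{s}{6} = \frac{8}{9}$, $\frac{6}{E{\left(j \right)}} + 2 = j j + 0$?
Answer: $- \frac{203423}{15} \approx -13562.0$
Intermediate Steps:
$E{\left(j \right)} = \frac{6}{-2 + j^{2}}$ ($E{\left(j \right)} = \frac{6}{-2 + \left(j j + 0\right)} = \frac{6}{-2 + \left(j^{2} + 0\right)} = \frac{6}{-2 + j^{2}}$)
$s = \frac{16}{3}$ ($s = 6 \cdot \frac{8}{9} = \frac{16}{3} \approx 5.3333$)
$t{\left(A \right)} = \frac{\frac{16}{3} + A}{A + \frac{6}{-2 + A^{2}}}$ ($t{\left(A \right)} = \frac{A + \frac{16}{3}}{A + \frac{6}{-2 + A^{2}}} = \frac{\frac{16}{3} + A}{A + \frac{6}{-2 + A^{2}}}$)
$t{\left(2 \right)} - 13563 = \frac{\left(-2 + 2^{2}\right) \left(16 + 3 \cdot 2\right)}{3 \left(6 + 2 \left(-2 + 2^{2}\right)\right)} - 13563 = \frac{\left(-2 + 4\right) \left(16 + 6\right)}{3 \left(6 + 2 \left(-2 + 4\right)\right)} - 13563 = \frac{1}{3} \frac{1}{6 + 2 \cdot 2} \cdot 2 \cdot 22 - 13563 = \frac{1}{3} \frac{1}{6 + 4} \cdot 2 \cdot 22 - 13563 = \frac{1}{3} \cdot \frac{1}{10} \cdot 2 \cdot 22 - 13563 = \frac{22}{15} - 13563 = - \frac{203423}{15}$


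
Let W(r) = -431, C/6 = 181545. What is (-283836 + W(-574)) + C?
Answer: 805003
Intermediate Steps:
C = 1089270 (C = 6*181545 = 1089270)
(-283836 + W(-574)) + C = (-283836 - 431) + 1089270 = -284267 + 1089270 = 805003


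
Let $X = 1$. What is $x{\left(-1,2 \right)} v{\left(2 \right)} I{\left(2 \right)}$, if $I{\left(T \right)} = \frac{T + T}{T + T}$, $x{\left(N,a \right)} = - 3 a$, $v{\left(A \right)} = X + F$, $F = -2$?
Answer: $6$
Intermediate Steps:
$v{\left(A \right)} = -1$ ($v{\left(A \right)} = 1 - 2 = -1$)
$I{\left(T \right)} = 1$ ($I{\left(T \right)} = \frac{2 T}{2 T} = 2 T \frac{1}{2 T} = 1$)
$x{\left(-1,2 \right)} v{\left(2 \right)} I{\left(2 \right)} = \left(-3\right) 2 \left(-1\right) 1 = \left(-6\right) \left(-1\right) 1 = 6 \cdot 1 = 6$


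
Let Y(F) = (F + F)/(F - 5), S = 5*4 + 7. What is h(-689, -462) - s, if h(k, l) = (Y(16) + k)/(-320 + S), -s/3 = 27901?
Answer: 269782316/3223 ≈ 83705.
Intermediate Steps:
s = -83703 (s = -3*27901 = -83703)
S = 27 (S = 20 + 7 = 27)
Y(F) = 2*F/(-5 + F) (Y(F) = (2*F)/(-5 + F) = 2*F/(-5 + F))
h(k, l) = -32/3223 - k/293 (h(k, l) = (2*16/(-5 + 16) + k)/(-320 + 27) = (2*16/11 + k)/(-293) = (2*16*(1/11) + k)*(-1/293) = (32/11 + k)*(-1/293) = -32/3223 - k/293)
h(-689, -462) - s = (-32/3223 - 1/293*(-689)) - 1*(-83703) = (-32/3223 + 689/293) + 83703 = 7547/3223 + 83703 = 269782316/3223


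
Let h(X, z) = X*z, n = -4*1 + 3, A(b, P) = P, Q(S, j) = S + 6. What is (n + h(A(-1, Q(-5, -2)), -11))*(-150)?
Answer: 1800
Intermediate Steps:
Q(S, j) = 6 + S
n = -1 (n = -4 + 3 = -1)
(n + h(A(-1, Q(-5, -2)), -11))*(-150) = (-1 + (6 - 5)*(-11))*(-150) = (-1 + 1*(-11))*(-150) = (-1 - 11)*(-150) = -12*(-150) = 1800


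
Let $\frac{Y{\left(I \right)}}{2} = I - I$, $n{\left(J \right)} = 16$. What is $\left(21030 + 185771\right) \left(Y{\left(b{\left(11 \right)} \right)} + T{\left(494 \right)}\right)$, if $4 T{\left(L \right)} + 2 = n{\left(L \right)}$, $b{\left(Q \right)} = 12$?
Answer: $\frac{1447607}{2} \approx 7.238 \cdot 10^{5}$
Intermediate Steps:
$T{\left(L \right)} = \frac{7}{2}$ ($T{\left(L \right)} = - \frac{1}{2} + \frac{1}{4} \cdot 16 = - \frac{1}{2} + 4 = \frac{7}{2}$)
$Y{\left(I \right)} = 0$ ($Y{\left(I \right)} = 2 \left(I - I\right) = 2 \cdot 0 = 0$)
$\left(21030 + 185771\right) \left(Y{\left(b{\left(11 \right)} \right)} + T{\left(494 \right)}\right) = \left(21030 + 185771\right) \left(0 + \frac{7}{2}\right) = 206801 \cdot \frac{7}{2} = \frac{1447607}{2}$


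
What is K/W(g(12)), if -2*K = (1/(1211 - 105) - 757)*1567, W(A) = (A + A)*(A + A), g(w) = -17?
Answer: 1311956647/2557072 ≈ 513.07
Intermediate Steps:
W(A) = 4*A**2 (W(A) = (2*A)*(2*A) = 4*A**2)
K = 1311956647/2212 (K = -(1/(1211 - 105) - 757)*1567/2 = -(1/1106 - 757)*1567/2 = -(-837241)*1567/2212 = -1/2*(-1311956647/1106) = 1311956647/2212 ≈ 5.9311e+5)
K/W(g(12)) = 1311956647/(2212*((4*(-17)**2))) = 1311956647/(2212*((4*289))) = (1311956647/2212)/1156 = (1311956647/2212)*(1/1156) = 1311956647/2557072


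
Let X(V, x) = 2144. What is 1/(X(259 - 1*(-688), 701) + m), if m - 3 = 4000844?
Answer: 1/4002991 ≈ 2.4981e-7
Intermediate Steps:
m = 4000847 (m = 3 + 4000844 = 4000847)
1/(X(259 - 1*(-688), 701) + m) = 1/(2144 + 4000847) = 1/4002991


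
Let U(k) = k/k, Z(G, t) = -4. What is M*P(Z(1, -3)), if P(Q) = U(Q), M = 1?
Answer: 1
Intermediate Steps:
U(k) = 1
P(Q) = 1
M*P(Z(1, -3)) = 1*1 = 1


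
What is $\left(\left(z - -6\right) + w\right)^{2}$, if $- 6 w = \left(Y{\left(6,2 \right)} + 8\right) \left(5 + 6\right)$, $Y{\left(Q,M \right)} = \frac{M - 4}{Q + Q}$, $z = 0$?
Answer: $\frac{90601}{1296} \approx 69.908$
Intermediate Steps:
$Y{\left(Q,M \right)} = \frac{-4 + M}{2 Q}$
$w = - \frac{517}{36}$ ($w = - \frac{\left(\frac{-4 + 2}{2 \cdot 6} + 8\right) \left(5 + 6\right)}{6} = - \frac{\left(\frac{1}{2} \cdot \frac{1}{6} \left(-2\right) + 8\right) 11}{6} = - \frac{\left(- \frac{1}{6} + 8\right) 11}{6} = - \frac{\frac{47}{6} \cdot 11}{6} = \left(- \frac{1}{6}\right) \frac{517}{6} = - \frac{517}{36} \approx -14.361$)
$\left(\left(z - -6\right) + w\right)^{2} = \left(\left(0 - -6\right) - \frac{517}{36}\right)^{2} = \left(\left(0 + 6\right) - \frac{517}{36}\right)^{2} = \left(6 - \frac{517}{36}\right)^{2} = \left(- \frac{301}{36}\right)^{2} = \frac{90601}{1296}$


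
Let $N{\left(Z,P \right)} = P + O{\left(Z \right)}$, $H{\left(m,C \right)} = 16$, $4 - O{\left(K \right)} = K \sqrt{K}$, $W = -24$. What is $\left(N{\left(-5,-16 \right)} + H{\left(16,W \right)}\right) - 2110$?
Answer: $-2106 + 5 i \sqrt{5} \approx -2106.0 + 11.18 i$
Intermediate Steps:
$O{\left(K \right)} = 4 - K^{\frac{3}{2}}$ ($O{\left(K \right)} = 4 - K \sqrt{K} = 4 - K^{\frac{3}{2}}$)
$N{\left(Z,P \right)} = 4 + P - Z^{\frac{3}{2}}$ ($N{\left(Z,P \right)} = P - \left(-4 + Z^{\frac{3}{2}}\right) = 4 + P - Z^{\frac{3}{2}}$)
$\left(N{\left(-5,-16 \right)} + H{\left(16,W \right)}\right) - 2110 = \left(\left(4 - 16 - \left(-5\right)^{\frac{3}{2}}\right) + 16\right) - 2110 = \left(\left(4 - 16 - - 5 i \sqrt{5}\right) + 16\right) - 2110 = \left(\left(4 - 16 + 5 i \sqrt{5}\right) + 16\right) - 2110 = \left(\left(-12 + 5 i \sqrt{5}\right) + 16\right) - 2110 = \left(4 + 5 i \sqrt{5}\right) - 2110 = -2106 + 5 i \sqrt{5}$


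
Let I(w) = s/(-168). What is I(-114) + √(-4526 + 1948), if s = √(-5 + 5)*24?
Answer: I*√2578 ≈ 50.774*I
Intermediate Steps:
s = 0 (s = √0*24 = 0*24 = 0)
I(w) = 0 (I(w) = 0/(-168) = 0*(-1/168) = 0)
I(-114) + √(-4526 + 1948) = 0 + √(-4526 + 1948) = 0 + √(-2578) = 0 + I*√2578 = I*√2578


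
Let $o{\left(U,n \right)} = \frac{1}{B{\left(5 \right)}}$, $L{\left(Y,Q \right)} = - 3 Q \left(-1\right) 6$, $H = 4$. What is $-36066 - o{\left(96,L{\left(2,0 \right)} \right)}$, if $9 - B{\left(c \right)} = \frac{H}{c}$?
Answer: $- \frac{1478711}{41} \approx -36066.0$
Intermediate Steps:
$L{\left(Y,Q \right)} = 18 Q$ ($L{\left(Y,Q \right)} = 3 Q 6 = 18 Q$)
$B{\left(c \right)} = 9 - \frac{4}{c}$
$o{\left(U,n \right)} = \frac{5}{41}$ ($o{\left(U,n \right)} = \frac{1}{9 - \frac{4}{5}} = \frac{1}{\frac{41}{5}} = \frac{5}{41}$)
$-36066 - o{\left(96,L{\left(2,0 \right)} \right)} = -36066 - \frac{5}{41} = - \frac{1478711}{41}$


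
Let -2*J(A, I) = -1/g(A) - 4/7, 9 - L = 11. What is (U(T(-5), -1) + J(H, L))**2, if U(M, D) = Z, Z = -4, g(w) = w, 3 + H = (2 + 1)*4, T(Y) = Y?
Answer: 212521/15876 ≈ 13.386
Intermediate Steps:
L = -2 (L = 9 - 1*11 = 9 - 11 = -2)
H = 9 (H = -3 + (2 + 1)*4 = -3 + 3*4 = -3 + 12 = 9)
J(A, I) = 2/7 + 1/(2*A) (J(A, I) = -(-1/A - 4/7)/2 = -(-4/7 - 1/A)/2 = 2/7 + 1/(2*A))
U(M, D) = -4
(U(T(-5), -1) + J(H, L))**2 = (-4 + (1/14)*(7 + 4*9)/9)**2 = (-4 + (1/14)*(1/9)*(7 + 36))**2 = (-4 + (1/14)*(1/9)*43)**2 = (-4 + 43/126)**2 = (-461/126)**2 = 212521/15876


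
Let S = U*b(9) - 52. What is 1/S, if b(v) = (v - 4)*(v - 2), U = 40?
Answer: 1/1348 ≈ 0.00074184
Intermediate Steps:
b(v) = (-4 + v)*(-2 + v)
S = 1348 (S = 40*(8 + 9² - 6*9) - 52 = 40*(8 + 81 - 54) - 52 = 40*35 - 52 = 1400 - 52 = 1348)
1/S = 1/1348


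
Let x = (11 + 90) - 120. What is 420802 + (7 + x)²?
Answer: 420946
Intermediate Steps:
x = -19 (x = 101 - 120 = -19)
420802 + (7 + x)² = 420802 + (7 - 19)² = 420802 + (-12)² = 420802 + 144 = 420946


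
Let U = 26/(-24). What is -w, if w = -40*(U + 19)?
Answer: 2150/3 ≈ 716.67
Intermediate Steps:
U = -13/12 (U = 26*(-1/24) = -13/12 ≈ -1.0833)
w = -2150/3 (w = -40*(-13/12 + 19) = -40*215/12 = -2150/3 ≈ -716.67)
-w = -1*(-2150/3) = 2150/3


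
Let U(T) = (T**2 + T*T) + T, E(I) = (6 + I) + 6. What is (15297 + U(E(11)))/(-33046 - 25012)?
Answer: -8189/29029 ≈ -0.28210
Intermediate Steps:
E(I) = 12 + I
U(T) = T + 2*T**2 (U(T) = (T**2 + T**2) + T = 2*T**2 + T = T + 2*T**2)
(15297 + U(E(11)))/(-33046 - 25012) = (15297 + (12 + 11)*(1 + 2*(12 + 11)))/(-33046 - 25012) = (15297 + 23*(1 + 2*23))/(-58058) = (15297 + 23*(1 + 46))*(-1/58058) = (15297 + 23*47)*(-1/58058) = (15297 + 1081)*(-1/58058) = 16378*(-1/58058) = -8189/29029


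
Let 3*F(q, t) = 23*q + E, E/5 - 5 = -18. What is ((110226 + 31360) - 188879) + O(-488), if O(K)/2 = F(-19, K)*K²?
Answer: -239238455/3 ≈ -7.9746e+7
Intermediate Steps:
E = -65 (E = 25 + 5*(-18) = 25 - 90 = -65)
F(q, t) = -65/3 + 23*q/3 (F(q, t) = (23*q - 65)/3 = (-65 + 23*q)/3 = -65/3 + 23*q/3)
O(K) = -1004*K²/3 (O(K) = 2*((-65/3 + (23/3)*(-19))*K²) = 2*((-65/3 - 437/3)*K²) = 2*(-502*K²/3) = -1004*K²/3)
((110226 + 31360) - 188879) + O(-488) = ((110226 + 31360) - 188879) - 1004/3*(-488)² = (141586 - 188879) - 1004/3*238144 = -47293 - 239096576/3 = -239238455/3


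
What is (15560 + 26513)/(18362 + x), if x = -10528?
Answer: 42073/7834 ≈ 5.3706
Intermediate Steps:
(15560 + 26513)/(18362 + x) = (15560 + 26513)/(18362 - 10528) = 42073/7834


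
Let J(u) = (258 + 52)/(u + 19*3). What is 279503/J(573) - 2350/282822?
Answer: 2490062283754/4383741 ≈ 5.6802e+5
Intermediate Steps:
J(u) = 310/(57 + u) (J(u) = 310/(u + 57) = 310/(57 + u))
279503/J(573) - 2350/282822 = 279503/((310/(57 + 573))) - 2350/282822 = 279503/((310/630)) - 2350*1/282822 = 279503/((310*(1/630))) - 1175/141411 = 279503/(31/63) - 1175/141411 = 279503*(63/31) - 1175/141411 = 17608689/31 - 1175/141411 = 2490062283754/4383741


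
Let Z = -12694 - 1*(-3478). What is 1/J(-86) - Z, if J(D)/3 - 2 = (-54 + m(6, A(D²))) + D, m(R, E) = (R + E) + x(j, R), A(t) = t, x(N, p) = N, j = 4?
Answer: 200945665/21804 ≈ 9216.0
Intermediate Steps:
m(R, E) = 4 + E + R (m(R, E) = (R + E) + 4 = (E + R) + 4 = 4 + E + R)
Z = -9216 (Z = -12694 + 3478 = -9216)
J(D) = -126 + 3*D + 3*D² (J(D) = 6 + 3*((-54 + (4 + D² + 6)) + D) = 6 + 3*((-54 + (10 + D²)) + D) = 6 + 3*((-44 + D²) + D) = 6 + 3*(-44 + D + D²) = 6 + (-132 + 3*D + 3*D²) = -126 + 3*D + 3*D²)
1/J(-86) - Z = 1/(-126 + 3*(-86) + 3*(-86)²) - 1*(-9216) = 1/(-126 - 258 + 3*7396) + 9216 = 1/(-126 - 258 + 22188) + 9216 = 1/21804 + 9216 = 200945665/21804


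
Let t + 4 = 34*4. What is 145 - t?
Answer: 13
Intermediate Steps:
t = 132 (t = -4 + 34*4 = -4 + 136 = 132)
145 - t = 145 - 1*132 = 145 - 132 = 13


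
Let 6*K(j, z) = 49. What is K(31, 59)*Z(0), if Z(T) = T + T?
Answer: 0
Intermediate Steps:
K(j, z) = 49/6 (K(j, z) = (1/6)*49 = 49/6)
Z(T) = 2*T
K(31, 59)*Z(0) = 49*(2*0)/6 = (49/6)*0 = 0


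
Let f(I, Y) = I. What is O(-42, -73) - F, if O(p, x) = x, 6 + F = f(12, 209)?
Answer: -79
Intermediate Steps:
F = 6 (F = -6 + 12 = 6)
O(-42, -73) - F = -73 - 1*6 = -73 - 6 = -79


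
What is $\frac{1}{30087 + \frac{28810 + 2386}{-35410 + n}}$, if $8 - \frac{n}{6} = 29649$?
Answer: $\frac{53314}{1604050519} \approx 3.3237 \cdot 10^{-5}$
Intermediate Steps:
$n = -177846$ ($n = 48 - 177894 = -177846$)
$\frac{1}{30087 + \frac{28810 + 2386}{-35410 + n}} = \frac{1}{30087 + \frac{28810 + 2386}{-35410 - 177846}} = \frac{1}{30087 + \frac{31196}{-213256}} = \frac{1}{30087 + 31196 \left(- \frac{1}{213256}\right)} = \frac{1}{30087 - \frac{7799}{53314}} = \frac{1}{\frac{1604050519}{53314}} = \frac{53314}{1604050519}$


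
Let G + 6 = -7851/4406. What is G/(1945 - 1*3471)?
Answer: 34287/6723556 ≈ 0.0050995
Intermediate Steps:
G = -34287/4406 (G = -6 - 7851/4406 = -34287/4406 ≈ -7.7819)
G/(1945 - 1*3471) = -34287/(4406*(1945 - 1*3471)) = -34287/(4406*(1945 - 3471)) = -34287/4406/(-1526) = -34287/4406*(-1/1526) = 34287/6723556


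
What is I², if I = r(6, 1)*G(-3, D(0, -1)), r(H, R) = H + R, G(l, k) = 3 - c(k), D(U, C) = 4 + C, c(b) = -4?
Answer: 2401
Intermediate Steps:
G(l, k) = 7 (G(l, k) = 3 - 1*(-4) = 3 + 4 = 7)
I = 49 (I = (6 + 1)*7 = 7*7 = 49)
I² = 49² = 2401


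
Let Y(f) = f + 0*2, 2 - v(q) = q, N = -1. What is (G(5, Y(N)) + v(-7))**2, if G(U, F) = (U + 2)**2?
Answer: 3364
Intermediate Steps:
v(q) = 2 - q
Y(f) = f (Y(f) = f + 0 = f)
G(U, F) = (2 + U)**2
(G(5, Y(N)) + v(-7))**2 = ((2 + 5)**2 + (2 - 1*(-7)))**2 = (7**2 + (2 + 7))**2 = (49 + 9)**2 = 58**2 = 3364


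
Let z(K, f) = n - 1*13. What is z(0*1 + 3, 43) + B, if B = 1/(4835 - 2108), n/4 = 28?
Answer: 269974/2727 ≈ 99.000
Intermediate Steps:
n = 112 (n = 4*28 = 112)
z(K, f) = 99 (z(K, f) = 112 - 1*13 = 112 - 13 = 99)
B = 1/2727 ≈ 0.00036670
z(0*1 + 3, 43) + B = 99 + 1/2727 = 269974/2727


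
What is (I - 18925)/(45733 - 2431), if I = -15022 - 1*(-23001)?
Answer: -5473/21651 ≈ -0.25278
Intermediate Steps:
I = 7979 (I = -15022 + 23001 = 7979)
(I - 18925)/(45733 - 2431) = (7979 - 18925)/(45733 - 2431) = -10946/43302 = -10946*1/43302 = -5473/21651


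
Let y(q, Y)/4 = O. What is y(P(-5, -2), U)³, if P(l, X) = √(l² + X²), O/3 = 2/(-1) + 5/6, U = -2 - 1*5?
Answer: -2744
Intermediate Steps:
U = -7 (U = -2 - 5 = -7)
O = -7/2 (O = 3*(2/(-1) + 5/6) = 3*(2*(-1) + 5*(⅙)) = 3*(-2 + ⅚) = 3*(-7/6) = -7/2 ≈ -3.5000)
P(l, X) = √(X² + l²)
y(q, Y) = -14 (y(q, Y) = 4*(-7/2) = -14)
y(P(-5, -2), U)³ = (-14)³ = -2744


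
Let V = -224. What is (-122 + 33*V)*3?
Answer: -22542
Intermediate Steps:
(-122 + 33*V)*3 = (-122 + 33*(-224))*3 = (-122 - 7392)*3 = -7514*3 = -22542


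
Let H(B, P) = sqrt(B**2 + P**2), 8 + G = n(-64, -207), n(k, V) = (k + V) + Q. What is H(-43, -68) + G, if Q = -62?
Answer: -341 + sqrt(6473) ≈ -260.54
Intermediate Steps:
n(k, V) = -62 + V + k (n(k, V) = (k + V) - 62 = (V + k) - 62 = -62 + V + k)
G = -341 (G = -8 + (-62 - 207 - 64) = -8 - 333 = -341)
H(-43, -68) + G = sqrt((-43)**2 + (-68)**2) - 341 = sqrt(1849 + 4624) - 341 = sqrt(6473) - 341 = -341 + sqrt(6473)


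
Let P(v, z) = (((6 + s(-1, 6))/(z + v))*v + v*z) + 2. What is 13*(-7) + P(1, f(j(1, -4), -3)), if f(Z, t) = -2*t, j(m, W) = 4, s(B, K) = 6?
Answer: -569/7 ≈ -81.286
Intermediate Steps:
P(v, z) = 2 + v*z + 12*v/(v + z) (P(v, z) = (((6 + 6)/(z + v))*v + v*z) + 2 = ((12/(v + z))*v + v*z) + 2 = (12*v/(v + z) + v*z) + 2 = (v*z + 12*v/(v + z)) + 2 = 2 + v*z + 12*v/(v + z))
13*(-7) + P(1, f(j(1, -4), -3)) = 13*(-7) + (2*(-2*(-3)) + 14*1 + 1*(-2*(-3))² - 2*(-3)*1²)/(1 - 2*(-3)) = -91 + (2*6 + 14 + 1*6² + 6*1)/(1 + 6) = -91 + (12 + 14 + 1*36 + 6)/7 = -91 + (12 + 14 + 36 + 6)/7 = -91 + (⅐)*68 = -91 + 68/7 = -569/7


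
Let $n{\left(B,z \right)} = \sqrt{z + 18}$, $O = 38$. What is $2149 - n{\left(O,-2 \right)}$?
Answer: $2145$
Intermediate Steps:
$n{\left(B,z \right)} = \sqrt{18 + z}$
$2149 - n{\left(O,-2 \right)} = 2149 - \sqrt{18 - 2} = 2149 - \sqrt{16} = 2149 - 4 = 2145$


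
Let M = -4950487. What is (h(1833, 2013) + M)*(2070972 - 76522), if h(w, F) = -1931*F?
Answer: -17626131375500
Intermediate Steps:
(h(1833, 2013) + M)*(2070972 - 76522) = (-1931*2013 - 4950487)*(2070972 - 76522) = (-3887103 - 4950487)*1994450 = -8837590*1994450 = -17626131375500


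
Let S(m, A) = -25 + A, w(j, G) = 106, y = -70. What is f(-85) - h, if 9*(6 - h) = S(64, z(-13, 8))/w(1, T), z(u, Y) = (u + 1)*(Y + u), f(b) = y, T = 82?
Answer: -72469/954 ≈ -75.963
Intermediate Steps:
f(b) = -70
z(u, Y) = (1 + u)*(Y + u)
h = 5689/954 (h = 6 - (-25 + (8 - 13 + (-13)² + 8*(-13)))/(9*106) = 6 - (-25 + (8 - 13 + 169 - 104))/(9*106) = 6 - (-25 + 60)/(9*106) = 6 - 35/(9*106) = 6 - ⅑*35/106 = 6 - 35/954 = 5689/954 ≈ 5.9633)
f(-85) - h = -70 - 1*5689/954 = -70 - 5689/954 = -72469/954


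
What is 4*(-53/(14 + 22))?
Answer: -53/9 ≈ -5.8889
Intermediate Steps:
4*(-53/(14 + 22)) = 4*(-53/36) = -53/9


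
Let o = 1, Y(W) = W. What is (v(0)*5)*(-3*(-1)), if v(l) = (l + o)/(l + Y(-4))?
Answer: -15/4 ≈ -3.7500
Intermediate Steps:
v(l) = (1 + l)/(-4 + l) (v(l) = (l + 1)/(l - 4) = (1 + l)/(-4 + l))
(v(0)*5)*(-3*(-1)) = (((1 + 0)/(-4 + 0))*5)*(-3*(-1)) = ((1/(-4))*5)*3 = (-¼*1*5)*3 = -¼*5*3 = -5/4*3 = -15/4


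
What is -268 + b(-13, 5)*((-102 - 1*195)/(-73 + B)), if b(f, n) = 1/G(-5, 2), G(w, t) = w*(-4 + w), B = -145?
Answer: -292087/1090 ≈ -267.97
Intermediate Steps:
b(f, n) = 1/45 (b(f, n) = 1/(-5*(-4 - 5)) = 1/(-5*(-9)) = 1/45)
-268 + b(-13, 5)*((-102 - 1*195)/(-73 + B)) = -268 + ((-102 - 1*195)/(-73 - 145))/45 = -268 + ((-102 - 195)/(-218))/45 = -268 + (-297*(-1/218))/45 = -268 + (1/45)*(297/218) = -268 + 33/1090 = -292087/1090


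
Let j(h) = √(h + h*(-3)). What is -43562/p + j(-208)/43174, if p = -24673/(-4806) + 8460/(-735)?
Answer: 10258589628/1501607 + 2*√26/21587 ≈ 6831.7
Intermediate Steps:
p = -1501607/235494 (p = -24673*(-1/4806) + 8460*(-1/735) = 24673/4806 - 564/49 = -1501607/235494 ≈ -6.3764)
j(h) = √2*√(-h) (j(h) = √(h - 3*h) = √(-2*h) = √2*√(-h))
-43562/p + j(-208)/43174 = -43562/(-1501607/235494) + (√2*√(-1*(-208)))/43174 = -43562*(-235494/1501607) + (√2*√208)*(1/43174) = 10258589628/1501607 + (√2*(4*√13))*(1/43174) = 10258589628/1501607 + (4*√26)*(1/43174) = 10258589628/1501607 + 2*√26/21587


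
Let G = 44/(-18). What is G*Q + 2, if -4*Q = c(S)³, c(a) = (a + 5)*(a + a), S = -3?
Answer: -1054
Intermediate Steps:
c(a) = 2*a*(5 + a) (c(a) = (5 + a)*(2*a) = 2*a*(5 + a))
Q = 432 (Q = -(-216*(5 - 3)³)/4 = -(2*(-3)*2)³/4 = -¼*(-12)³ = -¼*(-1728) = 432)
G = -22/9 (G = 44*(-1/18) = -22/9 ≈ -2.4444)
G*Q + 2 = -22/9*432 + 2 = -1056 + 2 = -1054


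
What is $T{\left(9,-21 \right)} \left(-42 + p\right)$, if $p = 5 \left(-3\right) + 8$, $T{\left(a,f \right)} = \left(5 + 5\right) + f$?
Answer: $539$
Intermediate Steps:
$T{\left(a,f \right)} = 10 + f$
$p = -7$ ($p = -15 + 8 = -7$)
$T{\left(9,-21 \right)} \left(-42 + p\right) = \left(10 - 21\right) \left(-42 - 7\right) = \left(-11\right) \left(-49\right) = 539$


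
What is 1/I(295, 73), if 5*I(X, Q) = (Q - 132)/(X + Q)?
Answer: -1840/59 ≈ -31.186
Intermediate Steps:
I(X, Q) = (-132 + Q)/(5*(Q + X)) (I(X, Q) = ((Q - 132)/(X + Q))/5 = ((-132 + Q)/(Q + X))/5 = (-132 + Q)/(5*(Q + X)))
1/I(295, 73) = 1/((-132 + 73)/(5*(73 + 295))) = 1/((⅕)*(-59)/368) = 1/((⅕)*(1/368)*(-59)) = 1/(-59/1840) = -1840/59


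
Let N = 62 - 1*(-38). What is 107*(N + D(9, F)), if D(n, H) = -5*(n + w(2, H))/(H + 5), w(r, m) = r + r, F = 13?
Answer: 185645/18 ≈ 10314.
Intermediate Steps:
w(r, m) = 2*r
D(n, H) = -5*(4 + n)/(5 + H) (D(n, H) = -5*(n + 2*2)/(H + 5) = -5*(n + 4)/(5 + H) = -5*(4 + n)/(5 + H))
N = 100 (N = 62 + 38 = 100)
107*(N + D(9, F)) = 107*(100 + 5*(-4 - 1*9)/(5 + 13)) = 107*(100 + 5*(-4 - 9)/18) = 107*(100 + 5*(1/18)*(-13)) = 107*(100 - 65/18) = 107*(1735/18) = 185645/18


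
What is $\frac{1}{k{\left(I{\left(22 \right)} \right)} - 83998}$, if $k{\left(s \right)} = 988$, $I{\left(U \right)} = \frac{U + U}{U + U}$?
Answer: $- \frac{1}{83010} \approx -1.2047 \cdot 10^{-5}$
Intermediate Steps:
$I{\left(U \right)} = 1$ ($I{\left(U \right)} = \frac{2 U}{2 U} = 2 U \frac{1}{2 U} = 1$)
$\frac{1}{k{\left(I{\left(22 \right)} \right)} - 83998} = \frac{1}{988 - 83998} = \frac{1}{-83010} = - \frac{1}{83010}$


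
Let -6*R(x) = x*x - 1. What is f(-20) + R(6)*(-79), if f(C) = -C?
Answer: 2885/6 ≈ 480.83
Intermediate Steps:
R(x) = ⅙ - x²/6 (R(x) = -(x*x - 1)/6 = -(x² - 1)/6 = -(-1 + x²)/6 = ⅙ - x²/6)
f(-20) + R(6)*(-79) = -1*(-20) + (⅙ - ⅙*6²)*(-79) = 20 + (⅙ - ⅙*36)*(-79) = 20 + (⅙ - 6)*(-79) = 20 - 35/6*(-79) = 20 + 2765/6 = 2885/6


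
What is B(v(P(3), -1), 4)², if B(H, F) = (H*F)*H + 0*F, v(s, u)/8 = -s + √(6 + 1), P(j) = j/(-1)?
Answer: 33292288 + 12582912*√7 ≈ 6.6584e+7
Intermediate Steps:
P(j) = -j (P(j) = j*(-1) = -j)
v(s, u) = -8*s + 8*√7 (v(s, u) = 8*(-s + √(6 + 1)) = 8*(-s + √7) = 8*(√7 - s) = -8*s + 8*√7)
B(H, F) = F*H² (B(H, F) = (F*H)*H + 0 = F*H² + 0 = F*H²)
B(v(P(3), -1), 4)² = (4*(-(-8)*3 + 8*√7)²)² = (4*(-8*(-3) + 8*√7)²)² = (4*(24 + 8*√7)²)² = 16*(24 + 8*√7)⁴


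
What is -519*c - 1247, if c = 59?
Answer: -31868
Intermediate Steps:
-519*c - 1247 = -519*59 - 1247 = -30621 - 1247 = -31868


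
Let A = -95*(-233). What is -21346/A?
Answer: -21346/22135 ≈ -0.96436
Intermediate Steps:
A = 22135
-21346/A = -21346/22135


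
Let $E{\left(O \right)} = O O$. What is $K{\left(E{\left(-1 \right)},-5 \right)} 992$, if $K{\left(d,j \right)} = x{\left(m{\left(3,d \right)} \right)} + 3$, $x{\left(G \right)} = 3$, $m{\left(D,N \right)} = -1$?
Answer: $5952$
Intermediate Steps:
$E{\left(O \right)} = O^{2}$
$K{\left(d,j \right)} = 6$ ($K{\left(d,j \right)} = 3 + 3 = 6$)
$K{\left(E{\left(-1 \right)},-5 \right)} 992 = 6 \cdot 992 = 5952$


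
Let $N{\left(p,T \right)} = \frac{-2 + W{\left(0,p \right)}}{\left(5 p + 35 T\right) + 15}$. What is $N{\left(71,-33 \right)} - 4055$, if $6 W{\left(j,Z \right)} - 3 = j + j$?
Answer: $- \frac{6366347}{1570} \approx -4055.0$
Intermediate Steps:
$W{\left(j,Z \right)} = \frac{1}{2} + \frac{j}{3}$ ($W{\left(j,Z \right)} = \frac{1}{2} + \frac{j + j}{6} = \frac{1}{2} + \frac{2 j}{6} = \frac{1}{2} + \frac{j}{3}$)
$N{\left(p,T \right)} = - \frac{3}{2 \left(15 + 5 p + 35 T\right)}$ ($N{\left(p,T \right)} = \frac{-2 + \left(\frac{1}{2} + \frac{1}{3} \cdot 0\right)}{\left(5 p + 35 T\right) + 15} = \frac{-2 + \left(\frac{1}{2} + 0\right)}{15 + 5 p + 35 T} = \frac{-2 + \frac{1}{2}}{15 + 5 p + 35 T} = - \frac{3}{2 \left(15 + 5 p + 35 T\right)}$)
$N{\left(71,-33 \right)} - 4055 = - \frac{3}{30 + 10 \cdot 71 + 70 \left(-33\right)} - 4055 = - \frac{3}{30 + 710 - 2310} - 4055 = - \frac{3}{-1570} - 4055 = \left(-3\right) \left(- \frac{1}{1570}\right) - 4055 = \frac{3}{1570} - 4055 = - \frac{6366347}{1570}$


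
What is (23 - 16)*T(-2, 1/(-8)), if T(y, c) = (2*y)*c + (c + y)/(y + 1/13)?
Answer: 2247/200 ≈ 11.235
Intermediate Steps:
T(y, c) = (c + y)/(1/13 + y) + 2*c*y (T(y, c) = 2*c*y + (c + y)/(y + 1/13) = 2*c*y + (c + y)/(1/13 + y) = (c + y)/(1/13 + y) + 2*c*y)
(23 - 16)*T(-2, 1/(-8)) = (23 - 16)*((13/(-8) + 13*(-2) + 2*(-2)/(-8) + 26*(-2)²/(-8))/(1 + 13*(-2))) = 7*((13*(-⅛) - 26 + 2*(-⅛)*(-2) + 26*(-⅛)*4)/(1 - 26)) = 7*((-13/8 - 26 + ½ - 13)/(-25)) = 7*(-1/25*(-321/8)) = 7*(321/200) = 2247/200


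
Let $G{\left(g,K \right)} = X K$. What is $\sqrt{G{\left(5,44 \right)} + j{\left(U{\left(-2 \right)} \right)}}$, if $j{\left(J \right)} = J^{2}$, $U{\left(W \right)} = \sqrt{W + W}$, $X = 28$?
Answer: $2 \sqrt{307} \approx 35.043$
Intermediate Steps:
$U{\left(W \right)} = \sqrt{2} \sqrt{W}$ ($U{\left(W \right)} = \sqrt{2 W} = \sqrt{2} \sqrt{W}$)
$G{\left(g,K \right)} = 28 K$
$\sqrt{G{\left(5,44 \right)} + j{\left(U{\left(-2 \right)} \right)}} = \sqrt{28 \cdot 44 + \left(\sqrt{2} \sqrt{-2}\right)^{2}} = \sqrt{1232 + \left(\sqrt{2} i \sqrt{2}\right)^{2}} = \sqrt{1232 + \left(2 i\right)^{2}} = \sqrt{1232 - 4} = \sqrt{1228} = 2 \sqrt{307}$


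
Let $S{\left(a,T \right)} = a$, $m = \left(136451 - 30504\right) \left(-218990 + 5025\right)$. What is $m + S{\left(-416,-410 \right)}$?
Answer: $-22668950271$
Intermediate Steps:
$m = -22668949855$ ($m = 105947 \left(-213965\right) = -22668949855$)
$m + S{\left(-416,-410 \right)} = -22668949855 - 416 = -22668950271$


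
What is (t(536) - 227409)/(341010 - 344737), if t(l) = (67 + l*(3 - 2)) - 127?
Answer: 226933/3727 ≈ 60.889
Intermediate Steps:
t(l) = -60 + l (t(l) = (67 + l*1) - 127 = (67 + l) - 127 = -60 + l)
(t(536) - 227409)/(341010 - 344737) = ((-60 + 536) - 227409)/(341010 - 344737) = (476 - 227409)/(-3727) = -226933*(-1/3727) = 226933/3727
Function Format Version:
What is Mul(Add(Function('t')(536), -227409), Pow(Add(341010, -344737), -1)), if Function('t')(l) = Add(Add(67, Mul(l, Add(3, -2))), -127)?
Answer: Rational(226933, 3727) ≈ 60.889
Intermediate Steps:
Function('t')(l) = Add(-60, l) (Function('t')(l) = Add(Add(67, Mul(l, 1)), -127) = Add(Add(67, l), -127) = Add(-60, l))
Mul(Add(Function('t')(536), -227409), Pow(Add(341010, -344737), -1)) = Mul(Add(Add(-60, 536), -227409), Pow(Add(341010, -344737), -1)) = Mul(Add(476, -227409), Pow(-3727, -1)) = Mul(-226933, Rational(-1, 3727)) = Rational(226933, 3727)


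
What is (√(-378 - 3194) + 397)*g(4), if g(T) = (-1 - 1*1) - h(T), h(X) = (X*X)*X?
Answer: -26202 - 132*I*√893 ≈ -26202.0 - 3944.6*I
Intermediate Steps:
h(X) = X³ (h(X) = X²*X = X³)
g(T) = -2 - T³ (g(T) = (-1 - 1*1) - T³ = (-1 - 1) - T³ = -2 - T³)
(√(-378 - 3194) + 397)*g(4) = (√(-378 - 3194) + 397)*(-2 - 1*4³) = (√(-3572) + 397)*(-2 - 1*64) = (2*I*√893 + 397)*(-2 - 64) = (397 + 2*I*√893)*(-66) = -26202 - 132*I*√893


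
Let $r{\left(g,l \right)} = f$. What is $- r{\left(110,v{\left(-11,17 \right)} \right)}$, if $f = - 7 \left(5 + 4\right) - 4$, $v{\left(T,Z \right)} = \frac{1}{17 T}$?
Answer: $67$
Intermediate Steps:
$v{\left(T,Z \right)} = \frac{1}{17 T}$
$f = -67$ ($f = \left(-7\right) 9 - 4 = -63 - 4 = -67$)
$r{\left(g,l \right)} = -67$
$- r{\left(110,v{\left(-11,17 \right)} \right)} = \left(-1\right) \left(-67\right) = 67$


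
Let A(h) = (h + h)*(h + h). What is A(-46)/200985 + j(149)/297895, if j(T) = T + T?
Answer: 516255362/11974485315 ≈ 0.043113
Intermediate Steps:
j(T) = 2*T
A(h) = 4*h² (A(h) = (2*h)*(2*h) = 4*h²)
A(-46)/200985 + j(149)/297895 = (4*(-46)²)/200985 + (2*149)/297895 = (4*2116)*(1/200985) + 298*(1/297895) = 8464*(1/200985) + 298/297895 = 8464/200985 + 298/297895 = 516255362/11974485315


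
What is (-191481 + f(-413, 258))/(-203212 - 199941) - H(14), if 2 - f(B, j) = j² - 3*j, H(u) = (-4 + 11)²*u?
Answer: -276305689/403153 ≈ -685.36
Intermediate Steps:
H(u) = 49*u (H(u) = 7²*u = 49*u)
f(B, j) = 2 - j² + 3*j (f(B, j) = 2 - (j² - 3*j) = 2 + (-j² + 3*j) = 2 - j² + 3*j)
(-191481 + f(-413, 258))/(-203212 - 199941) - H(14) = (-191481 + (2 - 1*258² + 3*258))/(-203212 - 199941) - 49*14 = (-191481 + (2 - 1*66564 + 774))/(-403153) - 1*686 = (-191481 + (2 - 66564 + 774))*(-1/403153) - 686 = (-191481 - 65788)*(-1/403153) - 686 = -257269*(-1/403153) - 686 = 257269/403153 - 686 = -276305689/403153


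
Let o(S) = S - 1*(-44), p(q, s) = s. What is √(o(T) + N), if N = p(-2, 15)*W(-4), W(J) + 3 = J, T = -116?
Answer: I*√177 ≈ 13.304*I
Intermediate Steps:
W(J) = -3 + J
o(S) = 44 + S (o(S) = S + 44 = 44 + S)
N = -105 (N = 15*(-3 - 4) = 15*(-7) = -105)
√(o(T) + N) = √((44 - 116) - 105) = √(-72 - 105) = √(-177) = I*√177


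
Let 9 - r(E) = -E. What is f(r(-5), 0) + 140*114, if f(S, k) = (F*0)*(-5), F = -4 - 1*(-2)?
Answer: 15960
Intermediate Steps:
F = -2 (F = -4 + 2 = -2)
r(E) = 9 + E (r(E) = 9 - (-1)*E = 9 + E)
f(S, k) = 0 (f(S, k) = -2*0*(-5) = 0*(-5) = 0)
f(r(-5), 0) + 140*114 = 0 + 140*114 = 0 + 15960 = 15960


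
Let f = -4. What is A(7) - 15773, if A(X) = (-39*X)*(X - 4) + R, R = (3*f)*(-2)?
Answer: -16568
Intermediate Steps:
R = 24 (R = (3*(-4))*(-2) = -12*(-2) = 24)
A(X) = 24 - 39*X*(-4 + X) (A(X) = (-39*X)*(X - 4) + 24 = (-39*X)*(-4 + X) + 24 = -39*X*(-4 + X) + 24 = 24 - 39*X*(-4 + X))
A(7) - 15773 = (24 - 39*7² + 156*7) - 15773 = (24 - 39*49 + 1092) - 15773 = (24 - 1911 + 1092) - 15773 = -795 - 15773 = -16568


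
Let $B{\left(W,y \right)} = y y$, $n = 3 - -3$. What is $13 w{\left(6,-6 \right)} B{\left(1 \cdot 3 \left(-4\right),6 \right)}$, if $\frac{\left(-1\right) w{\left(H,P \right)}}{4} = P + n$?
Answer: $0$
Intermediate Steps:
$n = 6$ ($n = 3 + 3 = 6$)
$B{\left(W,y \right)} = y^{2}$
$w{\left(H,P \right)} = -24 - 4 P$ ($w{\left(H,P \right)} = - 4 \left(P + 6\right) = - 4 \left(6 + P\right) = -24 - 4 P$)
$13 w{\left(6,-6 \right)} B{\left(1 \cdot 3 \left(-4\right),6 \right)} = 13 \left(-24 - -24\right) 6^{2} = 13 \left(-24 + 24\right) 36 = 13 \cdot 0 \cdot 36 = 0 \cdot 36 = 0$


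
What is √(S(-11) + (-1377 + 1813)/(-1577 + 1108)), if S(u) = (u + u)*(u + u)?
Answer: 16*√415065/469 ≈ 21.979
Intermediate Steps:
S(u) = 4*u² (S(u) = (2*u)*(2*u) = 4*u²)
√(S(-11) + (-1377 + 1813)/(-1577 + 1108)) = √(4*(-11)² + (-1377 + 1813)/(-1577 + 1108)) = √(4*121 + 436/(-469)) = √(484 + 436*(-1/469)) = √(484 - 436/469) = √(226560/469) = 16*√415065/469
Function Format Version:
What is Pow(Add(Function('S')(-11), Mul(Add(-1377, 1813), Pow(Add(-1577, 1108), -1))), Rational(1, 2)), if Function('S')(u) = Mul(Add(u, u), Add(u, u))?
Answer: Mul(Rational(16, 469), Pow(415065, Rational(1, 2))) ≈ 21.979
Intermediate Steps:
Function('S')(u) = Mul(4, Pow(u, 2)) (Function('S')(u) = Mul(Mul(2, u), Mul(2, u)) = Mul(4, Pow(u, 2)))
Pow(Add(Function('S')(-11), Mul(Add(-1377, 1813), Pow(Add(-1577, 1108), -1))), Rational(1, 2)) = Pow(Add(Mul(4, Pow(-11, 2)), Mul(Add(-1377, 1813), Pow(Add(-1577, 1108), -1))), Rational(1, 2)) = Pow(Add(Mul(4, 121), Mul(436, Pow(-469, -1))), Rational(1, 2)) = Pow(Add(484, Mul(436, Rational(-1, 469))), Rational(1, 2)) = Pow(Add(484, Rational(-436, 469)), Rational(1, 2)) = Pow(Rational(226560, 469), Rational(1, 2)) = Mul(Rational(16, 469), Pow(415065, Rational(1, 2)))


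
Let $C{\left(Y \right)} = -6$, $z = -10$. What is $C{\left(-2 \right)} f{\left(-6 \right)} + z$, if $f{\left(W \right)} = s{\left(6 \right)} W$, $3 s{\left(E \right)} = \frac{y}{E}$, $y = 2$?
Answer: $-6$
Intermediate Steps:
$s{\left(E \right)} = \frac{2}{3 E}$ ($s{\left(E \right)} = \frac{2 \frac{1}{E}}{3} = \frac{2}{3 E}$)
$f{\left(W \right)} = \frac{W}{9}$ ($f{\left(W \right)} = \frac{2}{3 \cdot 6} W = \frac{2}{3} \cdot \frac{1}{6} W = \frac{W}{9}$)
$C{\left(-2 \right)} f{\left(-6 \right)} + z = - 6 \cdot \frac{1}{9} \left(-6\right) - 10 = \left(-6\right) \left(- \frac{2}{3}\right) - 10 = 4 - 10 = -6$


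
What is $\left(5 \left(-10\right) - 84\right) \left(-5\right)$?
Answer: $670$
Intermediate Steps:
$\left(5 \left(-10\right) - 84\right) \left(-5\right) = \left(-50 - 84\right) \left(-5\right) = \left(-134\right) \left(-5\right) = 670$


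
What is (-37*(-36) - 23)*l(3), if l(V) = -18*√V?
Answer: -23562*√3 ≈ -40811.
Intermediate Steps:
(-37*(-36) - 23)*l(3) = (-37*(-36) - 23)*(-18*√3) = (1332 - 23)*(-18*√3) = 1309*(-18*√3) = -23562*√3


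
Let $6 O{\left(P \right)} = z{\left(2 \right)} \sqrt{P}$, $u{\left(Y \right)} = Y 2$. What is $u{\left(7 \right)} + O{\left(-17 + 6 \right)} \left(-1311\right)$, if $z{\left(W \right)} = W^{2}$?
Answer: $14 - 874 i \sqrt{11} \approx 14.0 - 2898.7 i$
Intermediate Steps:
$u{\left(Y \right)} = 2 Y$
$O{\left(P \right)} = \frac{2 \sqrt{P}}{3}$ ($O{\left(P \right)} = \frac{2^{2} \sqrt{P}}{6} = \frac{4 \sqrt{P}}{6} = \frac{2 \sqrt{P}}{3}$)
$u{\left(7 \right)} + O{\left(-17 + 6 \right)} \left(-1311\right) = 2 \cdot 7 + \frac{2 \sqrt{-17 + 6}}{3} \left(-1311\right) = 14 + \frac{2 \sqrt{-11}}{3} \left(-1311\right) = 14 + \frac{2 i \sqrt{11}}{3} \left(-1311\right) = 14 - 874 i \sqrt{11}$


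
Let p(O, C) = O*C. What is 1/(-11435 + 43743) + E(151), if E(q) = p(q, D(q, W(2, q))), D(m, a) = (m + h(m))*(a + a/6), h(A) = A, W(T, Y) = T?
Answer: 10313165915/96924 ≈ 1.0640e+5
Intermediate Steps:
D(m, a) = 7*a*m/3 (D(m, a) = (m + m)*(a + a/6) = (2*m)*(a + a*(1/6)) = (2*m)*(a + a/6) = (2*m)*(7*a/6) = 7*a*m/3)
p(O, C) = C*O
E(q) = 14*q**2/3 (E(q) = ((7/3)*2*q)*q = (14*q/3)*q = 14*q**2/3)
1/(-11435 + 43743) + E(151) = 1/(-11435 + 43743) + (14/3)*151**2 = 1/32308 + (14/3)*22801 = 1/32308 + 319214/3 = 10313165915/96924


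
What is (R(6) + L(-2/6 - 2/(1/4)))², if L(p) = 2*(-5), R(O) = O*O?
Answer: 676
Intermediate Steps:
R(O) = O²
L(p) = -10
(R(6) + L(-2/6 - 2/(1/4)))² = (6² - 10)² = (36 - 10)² = 26² = 676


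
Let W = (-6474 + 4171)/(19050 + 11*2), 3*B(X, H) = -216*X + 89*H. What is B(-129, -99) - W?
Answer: 121128575/19072 ≈ 6351.1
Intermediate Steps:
B(X, H) = -72*X + 89*H/3 (B(X, H) = (-216*X + 89*H)/3 = -72*X + 89*H/3)
W = -2303/19072 (W = -2303/(19050 + 22) = -2303/19072 ≈ -0.12075)
B(-129, -99) - W = (-72*(-129) + (89/3)*(-99)) - 1*(-2303/19072) = (9288 - 2937) + 2303/19072 = 6351 + 2303/19072 = 121128575/19072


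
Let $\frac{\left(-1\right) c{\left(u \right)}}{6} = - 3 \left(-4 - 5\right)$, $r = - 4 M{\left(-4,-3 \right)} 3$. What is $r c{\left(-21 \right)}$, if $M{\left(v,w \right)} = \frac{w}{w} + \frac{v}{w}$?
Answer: $4536$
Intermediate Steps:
$M{\left(v,w \right)} = 1 + \frac{v}{w}$
$r = -28$ ($r = - 4 \frac{-4 - 3}{-3} \cdot 3 = - 4 \left(\left(- \frac{1}{3}\right) \left(-7\right)\right) 3 = \left(-4\right) \frac{7}{3} \cdot 3 = \left(- \frac{28}{3}\right) 3 = -28$)
$c{\left(u \right)} = -162$ ($c{\left(u \right)} = - 6 \left(- 3 \left(-4 - 5\right)\right) = - 6 \left(\left(-3\right) \left(-9\right)\right) = \left(-6\right) 27 = -162$)
$r c{\left(-21 \right)} = \left(-28\right) \left(-162\right) = 4536$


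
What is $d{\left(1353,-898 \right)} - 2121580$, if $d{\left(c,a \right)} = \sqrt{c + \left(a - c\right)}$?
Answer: $-2121580 + i \sqrt{898} \approx -2.1216 \cdot 10^{6} + 29.967 i$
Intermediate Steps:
$d{\left(c,a \right)} = \sqrt{a}$
$d{\left(1353,-898 \right)} - 2121580 = \sqrt{-898} - 2121580 = i \sqrt{898} - 2121580 = -2121580 + i \sqrt{898}$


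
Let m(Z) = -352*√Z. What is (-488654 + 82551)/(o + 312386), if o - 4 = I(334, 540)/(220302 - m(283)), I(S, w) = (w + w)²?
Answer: -5696917392276424883/4382361638786528190 - 571793024*√283/16230969032542697 ≈ -1.3000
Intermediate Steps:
I(S, w) = 4*w² (I(S, w) = (2*w)² = 4*w²)
o = 4 + 1166400/(220302 + 352*√283) (o = 4 + (4*540²)/(220302 - (-352)*√283) = 4 + (4*291600)/(220302 + 352*√283) = 4 + 1166400/(220302 + 352*√283) ≈ 9.1560)
(-488654 + 82551)/(o + 312386) = (-488654 + 82551)/((112737969572/12124476593 - 102643200*√283/12124476593) + 312386) = -406103/(3787629482950470/12124476593 - 102643200*√283/12124476593)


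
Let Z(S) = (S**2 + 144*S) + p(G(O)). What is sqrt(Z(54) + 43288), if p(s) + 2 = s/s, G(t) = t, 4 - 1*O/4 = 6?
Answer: sqrt(53979) ≈ 232.33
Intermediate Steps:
O = -8 (O = 16 - 4*6 = 16 - 24 = -8)
p(s) = -1 (p(s) = -2 + s/s = -2 + 1 = -1)
Z(S) = -1 + S**2 + 144*S (Z(S) = (S**2 + 144*S) - 1 = -1 + S**2 + 144*S)
sqrt(Z(54) + 43288) = sqrt((-1 + 54**2 + 144*54) + 43288) = sqrt((-1 + 2916 + 7776) + 43288) = sqrt(10691 + 43288) = sqrt(53979)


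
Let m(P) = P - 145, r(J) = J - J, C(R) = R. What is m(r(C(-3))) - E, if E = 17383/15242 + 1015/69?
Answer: -169166267/1051698 ≈ -160.85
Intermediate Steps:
r(J) = 0
m(P) = -145 + P
E = 16670057/1051698 (E = 17383*(1/15242) + 1015*(1/69) = 17383/15242 + 1015/69 = 16670057/1051698 ≈ 15.851)
m(r(C(-3))) - E = (-145 + 0) - 1*16670057/1051698 = -145 - 16670057/1051698 = -169166267/1051698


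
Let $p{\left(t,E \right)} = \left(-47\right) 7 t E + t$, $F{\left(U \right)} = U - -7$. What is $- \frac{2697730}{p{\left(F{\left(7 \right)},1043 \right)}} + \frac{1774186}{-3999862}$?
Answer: $\frac{80974289467}{686268322926} \approx 0.11799$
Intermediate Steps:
$F{\left(U \right)} = 7 + U$ ($F{\left(U \right)} = U + 7 = 7 + U$)
$p{\left(t,E \right)} = t - 329 E t$ ($p{\left(t,E \right)} = - 329 t E + t = - 329 E t + t = t - 329 E t$)
$- \frac{2697730}{p{\left(F{\left(7 \right)},1043 \right)}} + \frac{1774186}{-3999862} = - \frac{2697730}{\left(7 + 7\right) \left(1 - 343147\right)} + \frac{1774186}{-3999862} = - \frac{2697730}{14 \left(1 - 343147\right)} + 1774186 \left(- \frac{1}{3999862}\right) = - \frac{2697730}{14 \left(-343146\right)} - \frac{887093}{1999931} = - \frac{2697730}{-4804044} - \frac{887093}{1999931} = \left(-2697730\right) \left(- \frac{1}{4804044}\right) - \frac{887093}{1999931} = \frac{192695}{343146} - \frac{887093}{1999931} = \frac{80974289467}{686268322926}$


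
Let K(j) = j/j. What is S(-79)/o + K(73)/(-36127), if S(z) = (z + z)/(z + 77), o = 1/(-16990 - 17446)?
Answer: -98281480389/36127 ≈ -2.7204e+6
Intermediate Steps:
K(j) = 1
o = -1/34436 (o = 1/(-34436) = -1/34436 ≈ -2.9039e-5)
S(z) = 2*z/(77 + z) (S(z) = (2*z)/(77 + z) = 2*z/(77 + z))
S(-79)/o + K(73)/(-36127) = (2*(-79)/(77 - 79))/(-1/34436) + 1/(-36127) = (2*(-79)/(-2))*(-34436) + 1*(-1/36127) = (2*(-79)*(-1/2))*(-34436) - 1/36127 = 79*(-34436) - 1/36127 = -2720444 - 1/36127 = -98281480389/36127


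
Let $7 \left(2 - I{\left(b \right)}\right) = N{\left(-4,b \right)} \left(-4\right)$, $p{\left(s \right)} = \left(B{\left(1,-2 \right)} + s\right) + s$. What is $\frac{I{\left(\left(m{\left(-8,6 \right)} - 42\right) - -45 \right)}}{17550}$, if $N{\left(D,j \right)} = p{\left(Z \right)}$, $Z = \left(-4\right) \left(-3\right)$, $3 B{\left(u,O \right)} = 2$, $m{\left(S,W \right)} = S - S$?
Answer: $\frac{13}{14175} \approx 0.00091711$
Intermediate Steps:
$m{\left(S,W \right)} = 0$
$B{\left(u,O \right)} = \frac{2}{3}$ ($B{\left(u,O \right)} = \frac{1}{3} \cdot 2 = \frac{2}{3}$)
$Z = 12$
$p{\left(s \right)} = \frac{2}{3} + 2 s$ ($p{\left(s \right)} = \left(\frac{2}{3} + s\right) + s = \frac{2}{3} + 2 s$)
$N{\left(D,j \right)} = \frac{74}{3}$ ($N{\left(D,j \right)} = \frac{2}{3} + 2 \cdot 12 = \frac{2}{3} + 24 = \frac{74}{3}$)
$I{\left(b \right)} = \frac{338}{21}$ ($I{\left(b \right)} = 2 - \frac{\frac{74}{3} \left(-4\right)}{7} = 2 - - \frac{296}{21} = 2 + \frac{296}{21} = \frac{338}{21}$)
$\frac{I{\left(\left(m{\left(-8,6 \right)} - 42\right) - -45 \right)}}{17550} = \frac{338}{21 \cdot 17550} = \frac{338}{21} \cdot \frac{1}{17550} = \frac{13}{14175}$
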